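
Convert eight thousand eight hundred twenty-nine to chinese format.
Convert eight thousand eight hundred twenty-nine (English words) → 8×1000 + 8×100 + 29 = 8829 (decimal)
Convert 8829 (decimal) → 8829 = 8×1000 + 8×100 + 2×10 + 9 → 八千八百二十九 (Chinese numeral)
八千八百二十九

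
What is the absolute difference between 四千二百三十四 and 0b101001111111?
Convert 四千二百三十四 (Chinese numeral) → 4×1000 + 2×100 + 3×10 + 4 = 4234 (decimal)
Convert 0b101001111111 (binary) → 2048 + 512 + 64 + 32 + 16 + 8 + 4 + 2 + 1 = 2687 (decimal)
Compute |4234 - 2687| = 1547
1547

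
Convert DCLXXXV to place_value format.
Convert DCLXXXV (Roman numeral) → 500 + 100 + 50 + 10 + 10 + 10 + 5 = 685 (decimal)
Convert 685 (decimal) → 685 = 6×100 + 8×10 + 5 → 6 hundreds, 8 tens, 5 ones (place-value notation)
6 hundreds, 8 tens, 5 ones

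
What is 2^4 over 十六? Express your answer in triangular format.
Convert 2^4 (power) → 16 (decimal)
Convert 十六 (Chinese numeral) → 1×10 + 6 = 16 (decimal)
Compute 16 ÷ 16 = 1
Convert 1 (decimal) → 1 = 1×2/2 → the 1st triangular number (triangular index)
the 1st triangular number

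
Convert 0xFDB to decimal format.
Convert 0xFDB (hexadecimal) → 15×256 + 13×16 + 11 = 4059 (decimal)
4059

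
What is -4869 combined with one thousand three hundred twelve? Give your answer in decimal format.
Convert one thousand three hundred twelve (English words) → 1×1000 + 3×100 + 12 = 1312 (decimal)
Compute -4869 + 1312 = -3557
-3557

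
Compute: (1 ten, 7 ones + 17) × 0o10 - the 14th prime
Convert 1 ten, 7 ones (place-value notation) → 1×10 + 7 = 17 (decimal)
Convert 0o10 (octal) → 1×8 = 8 (decimal)
Convert the 14th prime (prime index) → 43 (decimal)
Expression in decimal: (17 + 17) × 8 - 43
Parentheses first: 17 + 17 = 34
Multiply: 34 × 8 = 272
Subtract: 272 - 43 = 229
229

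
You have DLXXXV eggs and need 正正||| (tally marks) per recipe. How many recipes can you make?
Convert DLXXXV (Roman numeral) → 500 + 50 + 10 + 10 + 10 + 5 = 585 (decimal)
Convert 正正||| (tally marks) → 5 + 5 + 3 = 13 (decimal)
Compute 585 ÷ 13 = 45
45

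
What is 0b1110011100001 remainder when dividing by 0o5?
Convert 0b1110011100001 (binary) → 4096 + 2048 + 1024 + 128 + 64 + 32 + 1 = 7393 (decimal)
Convert 0o5 (octal) → 5 (decimal)
Compute 7393 mod 5 = 3
3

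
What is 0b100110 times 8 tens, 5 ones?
Convert 0b100110 (binary) → 32 + 4 + 2 = 38 (decimal)
Convert 8 tens, 5 ones (place-value notation) → 8×10 + 5 = 85 (decimal)
Compute 38 × 85 = 3230
3230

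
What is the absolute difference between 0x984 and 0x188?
Convert 0x984 (hexadecimal) → 9×256 + 8×16 + 4 = 2436 (decimal)
Convert 0x188 (hexadecimal) → 1×256 + 8×16 + 8 = 392 (decimal)
Compute |2436 - 392| = 2044
2044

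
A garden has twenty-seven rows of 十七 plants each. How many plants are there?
Convert 十七 (Chinese numeral) → 1×10 + 7 = 17 (decimal)
Convert twenty-seven (English words) → 27 (decimal)
Compute 17 × 27 = 459
459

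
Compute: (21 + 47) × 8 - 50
Parentheses first: 21 + 47 = 68
Multiply: 68 × 8 = 544
Subtract: 544 - 50 = 494
494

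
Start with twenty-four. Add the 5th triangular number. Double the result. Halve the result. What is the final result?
Convert twenty-four (English words) → 24 (decimal)
Start: 24
Convert the 5th triangular number (triangular index) → 5×6/2 = 15 (decimal)
24 + 15 = 39
39 × 2 = 78
78 ÷ 2 = 39
39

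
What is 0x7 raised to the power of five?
Convert 0x7 (hexadecimal) → 7 (decimal)
Convert five (English words) → 5 (decimal)
Compute 7 ^ 5 = 16807
16807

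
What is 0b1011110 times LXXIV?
Convert 0b1011110 (binary) → 64 + 16 + 8 + 4 + 2 = 94 (decimal)
Convert LXXIV (Roman numeral) → 50 + 10 + 10 + 4 = 74 (decimal)
Compute 94 × 74 = 6956
6956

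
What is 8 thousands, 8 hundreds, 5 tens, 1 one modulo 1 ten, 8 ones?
Convert 8 thousands, 8 hundreds, 5 tens, 1 one (place-value notation) → 8×1000 + 8×100 + 5×10 + 1 = 8851 (decimal)
Convert 1 ten, 8 ones (place-value notation) → 1×10 + 8 = 18 (decimal)
Compute 8851 mod 18 = 13
13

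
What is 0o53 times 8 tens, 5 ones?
Convert 0o53 (octal) → 5×8 + 3 = 43 (decimal)
Convert 8 tens, 5 ones (place-value notation) → 8×10 + 5 = 85 (decimal)
Compute 43 × 85 = 3655
3655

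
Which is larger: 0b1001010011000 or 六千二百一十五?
Convert 0b1001010011000 (binary) → 4096 + 512 + 128 + 16 + 8 = 4760 (decimal)
Convert 六千二百一十五 (Chinese numeral) → 6×1000 + 2×100 + 1×10 + 5 = 6215 (decimal)
Compare 4760 vs 6215: larger = 6215
6215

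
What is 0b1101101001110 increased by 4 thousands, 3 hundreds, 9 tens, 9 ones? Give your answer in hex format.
Convert 0b1101101001110 (binary) → 4096 + 2048 + 512 + 256 + 64 + 8 + 4 + 2 = 6990 (decimal)
Convert 4 thousands, 3 hundreds, 9 tens, 9 ones (place-value notation) → 4×1000 + 3×100 + 9×10 + 9 = 4399 (decimal)
Compute 6990 + 4399 = 11389
Convert 11389 (decimal) → 11389 = 2×4096 + 12×256 + 7×16 + 13 → 0x2C7D (hexadecimal)
0x2C7D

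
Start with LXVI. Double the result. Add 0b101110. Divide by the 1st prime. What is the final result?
Convert LXVI (Roman numeral) → 50 + 10 + 5 + 1 = 66 (decimal)
Start: 66
66 × 2 = 132
Convert 0b101110 (binary) → 32 + 8 + 4 + 2 = 46 (decimal)
132 + 46 = 178
Convert the 1st prime (prime index) → 2 (decimal)
178 ÷ 2 = 89
89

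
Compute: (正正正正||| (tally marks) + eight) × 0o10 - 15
Convert 正正正正||| (tally marks) → 5 + 5 + 5 + 5 + 3 = 23 (decimal)
Convert eight (English words) → 8 (decimal)
Convert 0o10 (octal) → 1×8 = 8 (decimal)
Expression in decimal: (23 + 8) × 8 - 15
Parentheses first: 23 + 8 = 31
Multiply: 31 × 8 = 248
Subtract: 248 - 15 = 233
233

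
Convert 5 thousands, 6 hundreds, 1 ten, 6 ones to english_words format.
Convert 5 thousands, 6 hundreds, 1 ten, 6 ones (place-value notation) → 5×1000 + 6×100 + 1×10 + 6 = 5616 (decimal)
Convert 5616 (decimal) → 5616 = 5×1000 + 6×100 + 16 → five thousand six hundred sixteen (English words)
five thousand six hundred sixteen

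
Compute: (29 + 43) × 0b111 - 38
Convert 0b111 (binary) → 4 + 2 + 1 = 7 (decimal)
Expression in decimal: (29 + 43) × 7 - 38
Parentheses first: 29 + 43 = 72
Multiply: 72 × 7 = 504
Subtract: 504 - 38 = 466
466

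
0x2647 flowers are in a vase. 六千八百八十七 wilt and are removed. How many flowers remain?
Convert 0x2647 (hexadecimal) → 2×4096 + 6×256 + 4×16 + 7 = 9799 (decimal)
Convert 六千八百八十七 (Chinese numeral) → 6×1000 + 8×100 + 8×10 + 7 = 6887 (decimal)
Compute 9799 - 6887 = 2912
2912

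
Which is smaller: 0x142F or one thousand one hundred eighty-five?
Convert 0x142F (hexadecimal) → 1×4096 + 4×256 + 2×16 + 15 = 5167 (decimal)
Convert one thousand one hundred eighty-five (English words) → 1×1000 + 1×100 + 85 = 1185 (decimal)
Compare 5167 vs 1185: smaller = 1185
1185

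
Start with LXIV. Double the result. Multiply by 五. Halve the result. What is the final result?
Convert LXIV (Roman numeral) → 50 + 10 + 4 = 64 (decimal)
Start: 64
64 × 2 = 128
Convert 五 (Chinese numeral) → 5 (decimal)
128 × 5 = 640
640 ÷ 2 = 320
320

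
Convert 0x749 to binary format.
Convert 0x749 (hexadecimal) → 7×256 + 4×16 + 9 = 1865 (decimal)
Convert 1865 (decimal) → 1865 = 1024 + 512 + 256 + 64 + 8 + 1 → 0b11101001001 (binary)
0b11101001001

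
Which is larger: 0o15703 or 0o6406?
Convert 0o15703 (octal) → 1×4096 + 5×512 + 7×64 + 3 = 7107 (decimal)
Convert 0o6406 (octal) → 6×512 + 4×64 + 6 = 3334 (decimal)
Compare 7107 vs 3334: larger = 7107
7107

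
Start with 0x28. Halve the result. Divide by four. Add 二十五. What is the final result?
Convert 0x28 (hexadecimal) → 2×16 + 8 = 40 (decimal)
Start: 40
40 ÷ 2 = 20
Convert four (English words) → 4 (decimal)
20 ÷ 4 = 5
Convert 二十五 (Chinese numeral) → 2×10 + 5 = 25 (decimal)
5 + 25 = 30
30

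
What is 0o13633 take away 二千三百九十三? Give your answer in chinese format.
Convert 0o13633 (octal) → 1×4096 + 3×512 + 6×64 + 3×8 + 3 = 6043 (decimal)
Convert 二千三百九十三 (Chinese numeral) → 2×1000 + 3×100 + 9×10 + 3 = 2393 (decimal)
Compute 6043 - 2393 = 3650
Convert 3650 (decimal) → 3650 = 3×1000 + 6×100 + 5×10 → 三千六百五十 (Chinese numeral)
三千六百五十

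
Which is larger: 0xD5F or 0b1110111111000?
Convert 0xD5F (hexadecimal) → 13×256 + 5×16 + 15 = 3423 (decimal)
Convert 0b1110111111000 (binary) → 4096 + 2048 + 1024 + 256 + 128 + 64 + 32 + 16 + 8 = 7672 (decimal)
Compare 3423 vs 7672: larger = 7672
7672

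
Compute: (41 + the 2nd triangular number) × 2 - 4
Convert the 2nd triangular number (triangular index) → 2×3/2 = 3 (decimal)
Expression in decimal: (41 + 3) × 2 - 4
Parentheses first: 41 + 3 = 44
Multiply: 44 × 2 = 88
Subtract: 88 - 4 = 84
84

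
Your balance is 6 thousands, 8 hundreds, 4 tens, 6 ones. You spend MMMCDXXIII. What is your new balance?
Convert 6 thousands, 8 hundreds, 4 tens, 6 ones (place-value notation) → 6×1000 + 8×100 + 4×10 + 6 = 6846 (decimal)
Convert MMMCDXXIII (Roman numeral) → 1000 + 1000 + 1000 + 400 + 10 + 10 + 1 + 1 + 1 = 3423 (decimal)
Compute 6846 - 3423 = 3423
3423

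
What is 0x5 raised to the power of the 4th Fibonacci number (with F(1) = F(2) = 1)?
Convert 0x5 (hexadecimal) → 5 (decimal)
Convert the 4th Fibonacci number (with F(1) = F(2) = 1) (Fibonacci index) → 1, 1, 2, 3 → 3 (decimal)
Compute 5 ^ 3 = 125
125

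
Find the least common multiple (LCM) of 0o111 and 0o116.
Convert 0o111 (octal) → 1×64 + 1×8 + 1 = 73 (decimal)
Convert 0o116 (octal) → 1×64 + 1×8 + 6 = 78 (decimal)
Compute lcm(73, 78) = 5694
5694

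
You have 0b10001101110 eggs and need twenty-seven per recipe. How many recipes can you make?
Convert 0b10001101110 (binary) → 1024 + 64 + 32 + 8 + 4 + 2 = 1134 (decimal)
Convert twenty-seven (English words) → 27 (decimal)
Compute 1134 ÷ 27 = 42
42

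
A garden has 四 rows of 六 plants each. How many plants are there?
Convert 六 (Chinese numeral) → 6 (decimal)
Convert 四 (Chinese numeral) → 4 (decimal)
Compute 6 × 4 = 24
24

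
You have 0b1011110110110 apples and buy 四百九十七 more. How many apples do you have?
Convert 0b1011110110110 (binary) → 4096 + 1024 + 512 + 256 + 128 + 32 + 16 + 4 + 2 = 6070 (decimal)
Convert 四百九十七 (Chinese numeral) → 4×100 + 9×10 + 7 = 497 (decimal)
Compute 6070 + 497 = 6567
6567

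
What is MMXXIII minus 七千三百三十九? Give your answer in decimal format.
Convert MMXXIII (Roman numeral) → 1000 + 1000 + 10 + 10 + 1 + 1 + 1 = 2023 (decimal)
Convert 七千三百三十九 (Chinese numeral) → 7×1000 + 3×100 + 3×10 + 9 = 7339 (decimal)
Compute 2023 - 7339 = -5316
-5316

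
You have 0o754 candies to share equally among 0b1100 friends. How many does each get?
Convert 0o754 (octal) → 7×64 + 5×8 + 4 = 492 (decimal)
Convert 0b1100 (binary) → 8 + 4 = 12 (decimal)
Compute 492 ÷ 12 = 41
41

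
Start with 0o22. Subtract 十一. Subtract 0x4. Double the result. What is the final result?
Convert 0o22 (octal) → 2×8 + 2 = 18 (decimal)
Start: 18
Convert 十一 (Chinese numeral) → 1×10 + 1 = 11 (decimal)
18 - 11 = 7
Convert 0x4 (hexadecimal) → 4 (decimal)
7 - 4 = 3
3 × 2 = 6
6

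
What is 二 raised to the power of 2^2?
Convert 二 (Chinese numeral) → 2 (decimal)
Convert 2^2 (power) → 4 (decimal)
Compute 2 ^ 4 = 16
16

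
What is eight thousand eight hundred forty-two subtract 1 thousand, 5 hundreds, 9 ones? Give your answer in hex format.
Convert eight thousand eight hundred forty-two (English words) → 8×1000 + 8×100 + 42 = 8842 (decimal)
Convert 1 thousand, 5 hundreds, 9 ones (place-value notation) → 1×1000 + 5×100 + 9 = 1509 (decimal)
Compute 8842 - 1509 = 7333
Convert 7333 (decimal) → 7333 = 1×4096 + 12×256 + 10×16 + 5 → 0x1CA5 (hexadecimal)
0x1CA5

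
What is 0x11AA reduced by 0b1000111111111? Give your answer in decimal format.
Convert 0x11AA (hexadecimal) → 1×4096 + 1×256 + 10×16 + 10 = 4522 (decimal)
Convert 0b1000111111111 (binary) → 4096 + 256 + 128 + 64 + 32 + 16 + 8 + 4 + 2 + 1 = 4607 (decimal)
Compute 4522 - 4607 = -85
-85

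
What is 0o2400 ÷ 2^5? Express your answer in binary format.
Convert 0o2400 (octal) → 2×512 + 4×64 = 1280 (decimal)
Convert 2^5 (power) → 32 (decimal)
Compute 1280 ÷ 32 = 40
Convert 40 (decimal) → 40 = 32 + 8 → 0b101000 (binary)
0b101000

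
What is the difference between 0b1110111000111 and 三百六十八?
Convert 0b1110111000111 (binary) → 4096 + 2048 + 1024 + 256 + 128 + 64 + 4 + 2 + 1 = 7623 (decimal)
Convert 三百六十八 (Chinese numeral) → 3×100 + 6×10 + 8 = 368 (decimal)
Difference: |7623 - 368| = 7255
7255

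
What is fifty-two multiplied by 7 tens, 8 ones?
Convert fifty-two (English words) → 52 (decimal)
Convert 7 tens, 8 ones (place-value notation) → 7×10 + 8 = 78 (decimal)
Compute 52 × 78 = 4056
4056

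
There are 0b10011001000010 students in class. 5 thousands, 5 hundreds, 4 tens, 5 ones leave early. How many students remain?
Convert 0b10011001000010 (binary) → 8192 + 1024 + 512 + 64 + 2 = 9794 (decimal)
Convert 5 thousands, 5 hundreds, 4 tens, 5 ones (place-value notation) → 5×1000 + 5×100 + 4×10 + 5 = 5545 (decimal)
Compute 9794 - 5545 = 4249
4249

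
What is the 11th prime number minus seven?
The 11th prime number = 31
Convert seven (English words) → 7 (decimal)
Compute 31 - 7 = 24
24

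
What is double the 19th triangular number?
The 19th triangular number = 19×20/2 = 190
Compute 190 × 2 = 380
380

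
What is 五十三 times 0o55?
Convert 五十三 (Chinese numeral) → 5×10 + 3 = 53 (decimal)
Convert 0o55 (octal) → 5×8 + 5 = 45 (decimal)
Compute 53 × 45 = 2385
2385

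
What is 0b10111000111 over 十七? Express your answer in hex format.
Convert 0b10111000111 (binary) → 1024 + 256 + 128 + 64 + 4 + 2 + 1 = 1479 (decimal)
Convert 十七 (Chinese numeral) → 1×10 + 7 = 17 (decimal)
Compute 1479 ÷ 17 = 87
Convert 87 (decimal) → 87 = 5×16 + 7 → 0x57 (hexadecimal)
0x57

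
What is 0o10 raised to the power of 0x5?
Convert 0o10 (octal) → 1×8 = 8 (decimal)
Convert 0x5 (hexadecimal) → 5 (decimal)
Compute 8 ^ 5 = 32768
32768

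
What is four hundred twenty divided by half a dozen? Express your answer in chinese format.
Convert four hundred twenty (English words) → 4×100 + 20 = 420 (decimal)
Convert half a dozen (colloquial) → 6 (decimal)
Compute 420 ÷ 6 = 70
Convert 70 (decimal) → 70 = 7×10 → 七十 (Chinese numeral)
七十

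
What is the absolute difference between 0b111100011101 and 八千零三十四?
Convert 0b111100011101 (binary) → 2048 + 1024 + 512 + 256 + 16 + 8 + 4 + 1 = 3869 (decimal)
Convert 八千零三十四 (Chinese numeral) → 8×1000 + 3×10 + 4 = 8034 (decimal)
Compute |3869 - 8034| = 4165
4165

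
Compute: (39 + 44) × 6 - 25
Parentheses first: 39 + 44 = 83
Multiply: 83 × 6 = 498
Subtract: 498 - 25 = 473
473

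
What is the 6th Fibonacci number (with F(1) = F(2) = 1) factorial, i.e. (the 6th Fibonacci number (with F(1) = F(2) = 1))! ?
Convert the 6th Fibonacci number (with F(1) = F(2) = 1) (Fibonacci index) → 1, 1, 2, 3, 5, 8 → 8 (decimal)
Compute 8! = 40320
40320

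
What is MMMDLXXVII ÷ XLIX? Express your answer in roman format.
Convert MMMDLXXVII (Roman numeral) → 1000 + 1000 + 1000 + 500 + 50 + 10 + 10 + 5 + 1 + 1 = 3577 (decimal)
Convert XLIX (Roman numeral) → 40 + 9 = 49 (decimal)
Compute 3577 ÷ 49 = 73
Convert 73 (decimal) → 73 = 50 + 10 + 10 + 1 + 1 + 1 → LXXIII (Roman numeral)
LXXIII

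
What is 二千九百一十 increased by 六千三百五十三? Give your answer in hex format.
Convert 二千九百一十 (Chinese numeral) → 2×1000 + 9×100 + 1×10 = 2910 (decimal)
Convert 六千三百五十三 (Chinese numeral) → 6×1000 + 3×100 + 5×10 + 3 = 6353 (decimal)
Compute 2910 + 6353 = 9263
Convert 9263 (decimal) → 9263 = 2×4096 + 4×256 + 2×16 + 15 → 0x242F (hexadecimal)
0x242F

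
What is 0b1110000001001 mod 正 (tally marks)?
Convert 0b1110000001001 (binary) → 4096 + 2048 + 1024 + 8 + 1 = 7177 (decimal)
Convert 正 (tally marks) → 5 (decimal)
Compute 7177 mod 5 = 2
2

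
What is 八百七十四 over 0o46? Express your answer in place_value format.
Convert 八百七十四 (Chinese numeral) → 8×100 + 7×10 + 4 = 874 (decimal)
Convert 0o46 (octal) → 4×8 + 6 = 38 (decimal)
Compute 874 ÷ 38 = 23
Convert 23 (decimal) → 23 = 2×10 + 3 → 2 tens, 3 ones (place-value notation)
2 tens, 3 ones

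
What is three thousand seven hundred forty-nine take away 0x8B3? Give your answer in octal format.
Convert three thousand seven hundred forty-nine (English words) → 3×1000 + 7×100 + 49 = 3749 (decimal)
Convert 0x8B3 (hexadecimal) → 8×256 + 11×16 + 3 = 2227 (decimal)
Compute 3749 - 2227 = 1522
Convert 1522 (decimal) → 1522 = 2×512 + 7×64 + 6×8 + 2 → 0o2762 (octal)
0o2762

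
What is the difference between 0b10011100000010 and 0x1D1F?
Convert 0b10011100000010 (binary) → 8192 + 1024 + 512 + 256 + 2 = 9986 (decimal)
Convert 0x1D1F (hexadecimal) → 1×4096 + 13×256 + 1×16 + 15 = 7455 (decimal)
Difference: |9986 - 7455| = 2531
2531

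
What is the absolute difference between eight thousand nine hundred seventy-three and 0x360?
Convert eight thousand nine hundred seventy-three (English words) → 8×1000 + 9×100 + 73 = 8973 (decimal)
Convert 0x360 (hexadecimal) → 3×256 + 6×16 = 864 (decimal)
Compute |8973 - 864| = 8109
8109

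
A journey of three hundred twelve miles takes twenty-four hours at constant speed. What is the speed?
Convert three hundred twelve (English words) → 3×100 + 12 = 312 (decimal)
Convert twenty-four (English words) → 24 (decimal)
Compute 312 ÷ 24 = 13
13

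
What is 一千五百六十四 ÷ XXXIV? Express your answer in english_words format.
Convert 一千五百六十四 (Chinese numeral) → 1×1000 + 5×100 + 6×10 + 4 = 1564 (decimal)
Convert XXXIV (Roman numeral) → 10 + 10 + 10 + 4 = 34 (decimal)
Compute 1564 ÷ 34 = 46
Convert 46 (decimal) → forty-six (English words)
forty-six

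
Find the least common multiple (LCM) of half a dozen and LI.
Convert half a dozen (colloquial) → 6 (decimal)
Convert LI (Roman numeral) → 50 + 1 = 51 (decimal)
Compute lcm(6, 51) = 102
102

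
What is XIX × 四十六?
Convert XIX (Roman numeral) → 10 + 9 = 19 (decimal)
Convert 四十六 (Chinese numeral) → 4×10 + 6 = 46 (decimal)
Compute 19 × 46 = 874
874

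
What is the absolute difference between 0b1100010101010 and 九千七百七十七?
Convert 0b1100010101010 (binary) → 4096 + 2048 + 128 + 32 + 8 + 2 = 6314 (decimal)
Convert 九千七百七十七 (Chinese numeral) → 9×1000 + 7×100 + 7×10 + 7 = 9777 (decimal)
Compute |6314 - 9777| = 3463
3463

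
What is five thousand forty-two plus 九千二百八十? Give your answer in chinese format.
Convert five thousand forty-two (English words) → 5×1000 + 42 = 5042 (decimal)
Convert 九千二百八十 (Chinese numeral) → 9×1000 + 2×100 + 8×10 = 9280 (decimal)
Compute 5042 + 9280 = 14322
Convert 14322 (decimal) → 14322 = 1×10000 + 4×1000 + 3×100 + 2×10 + 2 → 一万四千三百二十二 (Chinese numeral)
一万四千三百二十二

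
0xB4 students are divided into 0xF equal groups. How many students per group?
Convert 0xB4 (hexadecimal) → 11×16 + 4 = 180 (decimal)
Convert 0xF (hexadecimal) → 15 (decimal)
Compute 180 ÷ 15 = 12
12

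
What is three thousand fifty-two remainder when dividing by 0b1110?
Convert three thousand fifty-two (English words) → 3×1000 + 52 = 3052 (decimal)
Convert 0b1110 (binary) → 8 + 4 + 2 = 14 (decimal)
Compute 3052 mod 14 = 0
0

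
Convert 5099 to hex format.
Convert 5099 (decimal) → 5099 = 1×4096 + 3×256 + 14×16 + 11 → 0x13EB (hexadecimal)
0x13EB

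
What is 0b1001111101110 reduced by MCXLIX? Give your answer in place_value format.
Convert 0b1001111101110 (binary) → 4096 + 512 + 256 + 128 + 64 + 32 + 8 + 4 + 2 = 5102 (decimal)
Convert MCXLIX (Roman numeral) → 1000 + 100 + 40 + 9 = 1149 (decimal)
Compute 5102 - 1149 = 3953
Convert 3953 (decimal) → 3953 = 3×1000 + 9×100 + 5×10 + 3 → 3 thousands, 9 hundreds, 5 tens, 3 ones (place-value notation)
3 thousands, 9 hundreds, 5 tens, 3 ones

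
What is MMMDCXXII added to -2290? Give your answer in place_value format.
Convert MMMDCXXII (Roman numeral) → 1000 + 1000 + 1000 + 500 + 100 + 10 + 10 + 1 + 1 = 3622 (decimal)
Compute 3622 + -2290 = 1332
Convert 1332 (decimal) → 1332 = 1×1000 + 3×100 + 3×10 + 2 → 1 thousand, 3 hundreds, 3 tens, 2 ones (place-value notation)
1 thousand, 3 hundreds, 3 tens, 2 ones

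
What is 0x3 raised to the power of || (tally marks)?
Convert 0x3 (hexadecimal) → 3 (decimal)
Convert || (tally marks) → 2 (decimal)
Compute 3 ^ 2 = 9
9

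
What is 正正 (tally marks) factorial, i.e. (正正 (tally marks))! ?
Convert 正正 (tally marks) → 5 + 5 = 10 (decimal)
Compute 10! = 3628800
3628800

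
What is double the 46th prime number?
The 46th prime number = 199
Compute 199 × 2 = 398
398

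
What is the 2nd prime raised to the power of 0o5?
Convert the 2nd prime (prime index) → 3 (decimal)
Convert 0o5 (octal) → 5 (decimal)
Compute 3 ^ 5 = 243
243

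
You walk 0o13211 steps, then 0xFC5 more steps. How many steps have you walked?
Convert 0o13211 (octal) → 1×4096 + 3×512 + 2×64 + 1×8 + 1 = 5769 (decimal)
Convert 0xFC5 (hexadecimal) → 15×256 + 12×16 + 5 = 4037 (decimal)
Compute 5769 + 4037 = 9806
9806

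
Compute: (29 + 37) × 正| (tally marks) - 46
Convert 正| (tally marks) → 5 + 1 = 6 (decimal)
Expression in decimal: (29 + 37) × 6 - 46
Parentheses first: 29 + 37 = 66
Multiply: 66 × 6 = 396
Subtract: 396 - 46 = 350
350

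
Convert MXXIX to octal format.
Convert MXXIX (Roman numeral) → 1000 + 10 + 10 + 9 = 1029 (decimal)
Convert 1029 (decimal) → 1029 = 2×512 + 5 → 0o2005 (octal)
0o2005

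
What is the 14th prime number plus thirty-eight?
The 14th prime number = 43
Convert thirty-eight (English words) → 38 (decimal)
Compute 43 + 38 = 81
81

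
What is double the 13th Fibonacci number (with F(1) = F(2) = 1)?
The 13th Fibonacci number (with F(1) = F(2) = 1): 1, 1, 2, 3, 5, 8, 13, 21, 34, 55, 89, 144, 233 → 233
Compute 233 × 2 = 466
466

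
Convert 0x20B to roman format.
Convert 0x20B (hexadecimal) → 2×256 + 11 = 523 (decimal)
Convert 523 (decimal) → 523 = 500 + 10 + 10 + 1 + 1 + 1 → DXXIII (Roman numeral)
DXXIII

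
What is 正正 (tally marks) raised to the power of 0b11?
Convert 正正 (tally marks) → 5 + 5 = 10 (decimal)
Convert 0b11 (binary) → 2 + 1 = 3 (decimal)
Compute 10 ^ 3 = 1000
1000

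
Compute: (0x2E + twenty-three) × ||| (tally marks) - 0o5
Convert 0x2E (hexadecimal) → 2×16 + 14 = 46 (decimal)
Convert twenty-three (English words) → 23 (decimal)
Convert ||| (tally marks) → 3 (decimal)
Convert 0o5 (octal) → 5 (decimal)
Expression in decimal: (46 + 23) × 3 - 5
Parentheses first: 46 + 23 = 69
Multiply: 69 × 3 = 207
Subtract: 207 - 5 = 202
202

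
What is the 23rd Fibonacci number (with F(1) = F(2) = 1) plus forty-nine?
The 23rd Fibonacci number (with F(1) = F(2) = 1) = 28657
Convert forty-nine (English words) → 49 (decimal)
Compute 28657 + 49 = 28706
28706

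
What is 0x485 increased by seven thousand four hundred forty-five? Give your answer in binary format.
Convert 0x485 (hexadecimal) → 4×256 + 8×16 + 5 = 1157 (decimal)
Convert seven thousand four hundred forty-five (English words) → 7×1000 + 4×100 + 45 = 7445 (decimal)
Compute 1157 + 7445 = 8602
Convert 8602 (decimal) → 8602 = 8192 + 256 + 128 + 16 + 8 + 2 → 0b10000110011010 (binary)
0b10000110011010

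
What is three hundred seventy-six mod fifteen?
Convert three hundred seventy-six (English words) → 3×100 + 76 = 376 (decimal)
Convert fifteen (English words) → 15 (decimal)
Compute 376 mod 15 = 1
1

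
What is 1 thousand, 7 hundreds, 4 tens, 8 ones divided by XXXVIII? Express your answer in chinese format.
Convert 1 thousand, 7 hundreds, 4 tens, 8 ones (place-value notation) → 1×1000 + 7×100 + 4×10 + 8 = 1748 (decimal)
Convert XXXVIII (Roman numeral) → 10 + 10 + 10 + 5 + 1 + 1 + 1 = 38 (decimal)
Compute 1748 ÷ 38 = 46
Convert 46 (decimal) → 46 = 4×10 + 6 → 四十六 (Chinese numeral)
四十六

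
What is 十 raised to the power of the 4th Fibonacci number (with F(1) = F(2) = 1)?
Convert 十 (Chinese numeral) → 1×10 = 10 (decimal)
Convert the 4th Fibonacci number (with F(1) = F(2) = 1) (Fibonacci index) → 1, 1, 2, 3 → 3 (decimal)
Compute 10 ^ 3 = 1000
1000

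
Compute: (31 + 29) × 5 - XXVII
Convert XXVII (Roman numeral) → 10 + 10 + 5 + 1 + 1 = 27 (decimal)
Expression in decimal: (31 + 29) × 5 - 27
Parentheses first: 31 + 29 = 60
Multiply: 60 × 5 = 300
Subtract: 300 - 27 = 273
273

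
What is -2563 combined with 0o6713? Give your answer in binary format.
Convert 0o6713 (octal) → 6×512 + 7×64 + 1×8 + 3 = 3531 (decimal)
Compute -2563 + 3531 = 968
Convert 968 (decimal) → 968 = 512 + 256 + 128 + 64 + 8 → 0b1111001000 (binary)
0b1111001000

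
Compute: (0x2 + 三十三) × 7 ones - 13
Convert 0x2 (hexadecimal) → 2 (decimal)
Convert 三十三 (Chinese numeral) → 3×10 + 3 = 33 (decimal)
Convert 7 ones (place-value notation) → 7 (decimal)
Expression in decimal: (2 + 33) × 7 - 13
Parentheses first: 2 + 33 = 35
Multiply: 35 × 7 = 245
Subtract: 245 - 13 = 232
232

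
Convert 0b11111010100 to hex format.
Convert 0b11111010100 (binary) → 1024 + 512 + 256 + 128 + 64 + 16 + 4 = 2004 (decimal)
Convert 2004 (decimal) → 2004 = 7×256 + 13×16 + 4 → 0x7D4 (hexadecimal)
0x7D4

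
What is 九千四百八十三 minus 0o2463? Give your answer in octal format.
Convert 九千四百八十三 (Chinese numeral) → 9×1000 + 4×100 + 8×10 + 3 = 9483 (decimal)
Convert 0o2463 (octal) → 2×512 + 4×64 + 6×8 + 3 = 1331 (decimal)
Compute 9483 - 1331 = 8152
Convert 8152 (decimal) → 8152 = 1×4096 + 7×512 + 7×64 + 3×8 → 0o17730 (octal)
0o17730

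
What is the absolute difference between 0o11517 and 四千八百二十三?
Convert 0o11517 (octal) → 1×4096 + 1×512 + 5×64 + 1×8 + 7 = 4943 (decimal)
Convert 四千八百二十三 (Chinese numeral) → 4×1000 + 8×100 + 2×10 + 3 = 4823 (decimal)
Compute |4943 - 4823| = 120
120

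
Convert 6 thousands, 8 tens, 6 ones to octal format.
Convert 6 thousands, 8 tens, 6 ones (place-value notation) → 6×1000 + 8×10 + 6 = 6086 (decimal)
Convert 6086 (decimal) → 6086 = 1×4096 + 3×512 + 7×64 + 6 → 0o13706 (octal)
0o13706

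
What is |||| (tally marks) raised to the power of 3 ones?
Convert |||| (tally marks) → 4 (decimal)
Convert 3 ones (place-value notation) → 3 (decimal)
Compute 4 ^ 3 = 64
64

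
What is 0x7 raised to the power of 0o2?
Convert 0x7 (hexadecimal) → 7 (decimal)
Convert 0o2 (octal) → 2 (decimal)
Compute 7 ^ 2 = 49
49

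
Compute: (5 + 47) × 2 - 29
Parentheses first: 5 + 47 = 52
Multiply: 52 × 2 = 104
Subtract: 104 - 29 = 75
75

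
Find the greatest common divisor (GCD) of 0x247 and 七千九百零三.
Convert 0x247 (hexadecimal) → 2×256 + 4×16 + 7 = 583 (decimal)
Convert 七千九百零三 (Chinese numeral) → 7×1000 + 9×100 + 3 = 7903 (decimal)
Compute gcd(583, 7903) = 1
1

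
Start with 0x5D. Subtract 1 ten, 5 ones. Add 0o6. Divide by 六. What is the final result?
Convert 0x5D (hexadecimal) → 5×16 + 13 = 93 (decimal)
Start: 93
Convert 1 ten, 5 ones (place-value notation) → 1×10 + 5 = 15 (decimal)
93 - 15 = 78
Convert 0o6 (octal) → 6 (decimal)
78 + 6 = 84
Convert 六 (Chinese numeral) → 6 (decimal)
84 ÷ 6 = 14
14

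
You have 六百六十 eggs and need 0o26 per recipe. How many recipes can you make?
Convert 六百六十 (Chinese numeral) → 6×100 + 6×10 = 660 (decimal)
Convert 0o26 (octal) → 2×8 + 6 = 22 (decimal)
Compute 660 ÷ 22 = 30
30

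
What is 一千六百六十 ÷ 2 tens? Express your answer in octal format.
Convert 一千六百六十 (Chinese numeral) → 1×1000 + 6×100 + 6×10 = 1660 (decimal)
Convert 2 tens (place-value notation) → 2×10 = 20 (decimal)
Compute 1660 ÷ 20 = 83
Convert 83 (decimal) → 83 = 1×64 + 2×8 + 3 → 0o123 (octal)
0o123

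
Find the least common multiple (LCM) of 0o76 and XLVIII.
Convert 0o76 (octal) → 7×8 + 6 = 62 (decimal)
Convert XLVIII (Roman numeral) → 40 + 5 + 1 + 1 + 1 = 48 (decimal)
Compute lcm(62, 48) = 1488
1488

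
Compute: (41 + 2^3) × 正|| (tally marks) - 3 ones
Convert 2^3 (power) → 8 (decimal)
Convert 正|| (tally marks) → 5 + 2 = 7 (decimal)
Convert 3 ones (place-value notation) → 3 (decimal)
Expression in decimal: (41 + 8) × 7 - 3
Parentheses first: 41 + 8 = 49
Multiply: 49 × 7 = 343
Subtract: 343 - 3 = 340
340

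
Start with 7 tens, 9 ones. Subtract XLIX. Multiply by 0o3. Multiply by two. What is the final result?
Convert 7 tens, 9 ones (place-value notation) → 7×10 + 9 = 79 (decimal)
Start: 79
Convert XLIX (Roman numeral) → 40 + 9 = 49 (decimal)
79 - 49 = 30
Convert 0o3 (octal) → 3 (decimal)
30 × 3 = 90
Convert two (English words) → 2 (decimal)
90 × 2 = 180
180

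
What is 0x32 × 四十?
Convert 0x32 (hexadecimal) → 3×16 + 2 = 50 (decimal)
Convert 四十 (Chinese numeral) → 4×10 = 40 (decimal)
Compute 50 × 40 = 2000
2000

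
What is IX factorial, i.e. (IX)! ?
Convert IX (Roman numeral) → 9 (decimal)
Compute 9! = 362880
362880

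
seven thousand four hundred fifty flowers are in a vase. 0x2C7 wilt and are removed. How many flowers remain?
Convert seven thousand four hundred fifty (English words) → 7×1000 + 4×100 + 50 = 7450 (decimal)
Convert 0x2C7 (hexadecimal) → 2×256 + 12×16 + 7 = 711 (decimal)
Compute 7450 - 711 = 6739
6739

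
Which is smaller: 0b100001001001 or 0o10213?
Convert 0b100001001001 (binary) → 2048 + 64 + 8 + 1 = 2121 (decimal)
Convert 0o10213 (octal) → 1×4096 + 2×64 + 1×8 + 3 = 4235 (decimal)
Compare 2121 vs 4235: smaller = 2121
2121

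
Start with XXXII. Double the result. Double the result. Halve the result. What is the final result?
Convert XXXII (Roman numeral) → 10 + 10 + 10 + 1 + 1 = 32 (decimal)
Start: 32
32 × 2 = 64
64 × 2 = 128
128 ÷ 2 = 64
64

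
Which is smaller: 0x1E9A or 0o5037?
Convert 0x1E9A (hexadecimal) → 1×4096 + 14×256 + 9×16 + 10 = 7834 (decimal)
Convert 0o5037 (octal) → 5×512 + 3×8 + 7 = 2591 (decimal)
Compare 7834 vs 2591: smaller = 2591
2591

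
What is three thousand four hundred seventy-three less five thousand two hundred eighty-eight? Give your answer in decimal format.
Convert three thousand four hundred seventy-three (English words) → 3×1000 + 4×100 + 73 = 3473 (decimal)
Convert five thousand two hundred eighty-eight (English words) → 5×1000 + 2×100 + 88 = 5288 (decimal)
Compute 3473 - 5288 = -1815
-1815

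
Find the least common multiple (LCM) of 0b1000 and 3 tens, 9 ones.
Convert 0b1000 (binary) → 8 (decimal)
Convert 3 tens, 9 ones (place-value notation) → 3×10 + 9 = 39 (decimal)
Compute lcm(8, 39) = 312
312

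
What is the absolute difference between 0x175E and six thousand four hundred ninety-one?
Convert 0x175E (hexadecimal) → 1×4096 + 7×256 + 5×16 + 14 = 5982 (decimal)
Convert six thousand four hundred ninety-one (English words) → 6×1000 + 4×100 + 91 = 6491 (decimal)
Compute |5982 - 6491| = 509
509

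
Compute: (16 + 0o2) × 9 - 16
Convert 0o2 (octal) → 2 (decimal)
Expression in decimal: (16 + 2) × 9 - 16
Parentheses first: 16 + 2 = 18
Multiply: 18 × 9 = 162
Subtract: 162 - 16 = 146
146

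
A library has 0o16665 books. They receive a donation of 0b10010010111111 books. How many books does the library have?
Convert 0o16665 (octal) → 1×4096 + 6×512 + 6×64 + 6×8 + 5 = 7605 (decimal)
Convert 0b10010010111111 (binary) → 8192 + 1024 + 128 + 32 + 16 + 8 + 4 + 2 + 1 = 9407 (decimal)
Compute 7605 + 9407 = 17012
17012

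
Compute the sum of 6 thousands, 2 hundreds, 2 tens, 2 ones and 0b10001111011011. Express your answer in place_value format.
Convert 6 thousands, 2 hundreds, 2 tens, 2 ones (place-value notation) → 6×1000 + 2×100 + 2×10 + 2 = 6222 (decimal)
Convert 0b10001111011011 (binary) → 8192 + 512 + 256 + 128 + 64 + 16 + 8 + 2 + 1 = 9179 (decimal)
Compute 6222 + 9179 = 15401
Convert 15401 (decimal) → 15401 = 15×1000 + 4×100 + 1 → 15 thousands, 4 hundreds, 1 one (place-value notation)
15 thousands, 4 hundreds, 1 one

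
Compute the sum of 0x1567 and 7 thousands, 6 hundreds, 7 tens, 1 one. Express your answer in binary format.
Convert 0x1567 (hexadecimal) → 1×4096 + 5×256 + 6×16 + 7 = 5479 (decimal)
Convert 7 thousands, 6 hundreds, 7 tens, 1 one (place-value notation) → 7×1000 + 6×100 + 7×10 + 1 = 7671 (decimal)
Compute 5479 + 7671 = 13150
Convert 13150 (decimal) → 13150 = 8192 + 4096 + 512 + 256 + 64 + 16 + 8 + 4 + 2 → 0b11001101011110 (binary)
0b11001101011110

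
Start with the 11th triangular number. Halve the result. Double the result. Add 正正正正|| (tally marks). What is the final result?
Convert the 11th triangular number (triangular index) → 11×12/2 = 66 (decimal)
Start: 66
66 ÷ 2 = 33
33 × 2 = 66
Convert 正正正正|| (tally marks) → 5 + 5 + 5 + 5 + 2 = 22 (decimal)
66 + 22 = 88
88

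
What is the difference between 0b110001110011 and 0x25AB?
Convert 0b110001110011 (binary) → 2048 + 1024 + 64 + 32 + 16 + 2 + 1 = 3187 (decimal)
Convert 0x25AB (hexadecimal) → 2×4096 + 5×256 + 10×16 + 11 = 9643 (decimal)
Difference: |3187 - 9643| = 6456
6456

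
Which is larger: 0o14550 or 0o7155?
Convert 0o14550 (octal) → 1×4096 + 4×512 + 5×64 + 5×8 = 6504 (decimal)
Convert 0o7155 (octal) → 7×512 + 1×64 + 5×8 + 5 = 3693 (decimal)
Compare 6504 vs 3693: larger = 6504
6504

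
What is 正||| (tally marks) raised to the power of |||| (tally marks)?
Convert 正||| (tally marks) → 5 + 3 = 8 (decimal)
Convert |||| (tally marks) → 4 (decimal)
Compute 8 ^ 4 = 4096
4096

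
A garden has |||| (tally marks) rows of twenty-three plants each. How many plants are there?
Convert twenty-three (English words) → 23 (decimal)
Convert |||| (tally marks) → 4 (decimal)
Compute 23 × 4 = 92
92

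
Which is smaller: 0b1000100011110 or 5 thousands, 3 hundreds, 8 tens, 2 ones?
Convert 0b1000100011110 (binary) → 4096 + 256 + 16 + 8 + 4 + 2 = 4382 (decimal)
Convert 5 thousands, 3 hundreds, 8 tens, 2 ones (place-value notation) → 5×1000 + 3×100 + 8×10 + 2 = 5382 (decimal)
Compare 4382 vs 5382: smaller = 4382
4382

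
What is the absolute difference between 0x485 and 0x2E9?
Convert 0x485 (hexadecimal) → 4×256 + 8×16 + 5 = 1157 (decimal)
Convert 0x2E9 (hexadecimal) → 2×256 + 14×16 + 9 = 745 (decimal)
Compute |1157 - 745| = 412
412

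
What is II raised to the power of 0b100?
Convert II (Roman numeral) → 1 + 1 = 2 (decimal)
Convert 0b100 (binary) → 4 (decimal)
Compute 2 ^ 4 = 16
16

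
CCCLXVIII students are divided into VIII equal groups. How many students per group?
Convert CCCLXVIII (Roman numeral) → 100 + 100 + 100 + 50 + 10 + 5 + 1 + 1 + 1 = 368 (decimal)
Convert VIII (Roman numeral) → 5 + 1 + 1 + 1 = 8 (decimal)
Compute 368 ÷ 8 = 46
46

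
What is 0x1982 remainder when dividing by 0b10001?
Convert 0x1982 (hexadecimal) → 1×4096 + 9×256 + 8×16 + 2 = 6530 (decimal)
Convert 0b10001 (binary) → 16 + 1 = 17 (decimal)
Compute 6530 mod 17 = 2
2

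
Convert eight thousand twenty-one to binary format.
Convert eight thousand twenty-one (English words) → 8×1000 + 21 = 8021 (decimal)
Convert 8021 (decimal) → 8021 = 4096 + 2048 + 1024 + 512 + 256 + 64 + 16 + 4 + 1 → 0b1111101010101 (binary)
0b1111101010101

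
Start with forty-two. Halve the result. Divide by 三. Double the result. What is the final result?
Convert forty-two (English words) → 42 (decimal)
Start: 42
42 ÷ 2 = 21
Convert 三 (Chinese numeral) → 3 (decimal)
21 ÷ 3 = 7
7 × 2 = 14
14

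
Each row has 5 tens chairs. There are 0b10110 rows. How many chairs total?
Convert 5 tens (place-value notation) → 5×10 = 50 (decimal)
Convert 0b10110 (binary) → 16 + 4 + 2 = 22 (decimal)
Compute 50 × 22 = 1100
1100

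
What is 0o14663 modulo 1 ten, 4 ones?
Convert 0o14663 (octal) → 1×4096 + 4×512 + 6×64 + 6×8 + 3 = 6579 (decimal)
Convert 1 ten, 4 ones (place-value notation) → 1×10 + 4 = 14 (decimal)
Compute 6579 mod 14 = 13
13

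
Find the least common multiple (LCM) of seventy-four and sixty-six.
Convert seventy-four (English words) → 74 (decimal)
Convert sixty-six (English words) → 66 (decimal)
Compute lcm(74, 66) = 2442
2442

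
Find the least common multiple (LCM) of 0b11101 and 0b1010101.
Convert 0b11101 (binary) → 16 + 8 + 4 + 1 = 29 (decimal)
Convert 0b1010101 (binary) → 64 + 16 + 4 + 1 = 85 (decimal)
Compute lcm(29, 85) = 2465
2465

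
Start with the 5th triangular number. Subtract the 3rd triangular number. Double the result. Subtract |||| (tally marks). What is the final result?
Convert the 5th triangular number (triangular index) → 5×6/2 = 15 (decimal)
Start: 15
Convert the 3rd triangular number (triangular index) → 3×4/2 = 6 (decimal)
15 - 6 = 9
9 × 2 = 18
Convert |||| (tally marks) → 4 (decimal)
18 - 4 = 14
14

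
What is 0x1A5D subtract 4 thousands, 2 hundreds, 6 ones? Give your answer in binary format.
Convert 0x1A5D (hexadecimal) → 1×4096 + 10×256 + 5×16 + 13 = 6749 (decimal)
Convert 4 thousands, 2 hundreds, 6 ones (place-value notation) → 4×1000 + 2×100 + 6 = 4206 (decimal)
Compute 6749 - 4206 = 2543
Convert 2543 (decimal) → 2543 = 2048 + 256 + 128 + 64 + 32 + 8 + 4 + 2 + 1 → 0b100111101111 (binary)
0b100111101111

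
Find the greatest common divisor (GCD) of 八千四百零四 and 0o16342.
Convert 八千四百零四 (Chinese numeral) → 8×1000 + 4×100 + 4 = 8404 (decimal)
Convert 0o16342 (octal) → 1×4096 + 6×512 + 3×64 + 4×8 + 2 = 7394 (decimal)
Compute gcd(8404, 7394) = 2
2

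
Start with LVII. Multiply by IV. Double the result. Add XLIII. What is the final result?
Convert LVII (Roman numeral) → 50 + 5 + 1 + 1 = 57 (decimal)
Start: 57
Convert IV (Roman numeral) → 4 (decimal)
57 × 4 = 228
228 × 2 = 456
Convert XLIII (Roman numeral) → 40 + 1 + 1 + 1 = 43 (decimal)
456 + 43 = 499
499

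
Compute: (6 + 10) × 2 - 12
Parentheses first: 6 + 10 = 16
Multiply: 16 × 2 = 32
Subtract: 32 - 12 = 20
20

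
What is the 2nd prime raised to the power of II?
Convert the 2nd prime (prime index) → 3 (decimal)
Convert II (Roman numeral) → 1 + 1 = 2 (decimal)
Compute 3 ^ 2 = 9
9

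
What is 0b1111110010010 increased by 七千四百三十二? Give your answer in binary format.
Convert 0b1111110010010 (binary) → 4096 + 2048 + 1024 + 512 + 256 + 128 + 16 + 2 = 8082 (decimal)
Convert 七千四百三十二 (Chinese numeral) → 7×1000 + 4×100 + 3×10 + 2 = 7432 (decimal)
Compute 8082 + 7432 = 15514
Convert 15514 (decimal) → 15514 = 8192 + 4096 + 2048 + 1024 + 128 + 16 + 8 + 2 → 0b11110010011010 (binary)
0b11110010011010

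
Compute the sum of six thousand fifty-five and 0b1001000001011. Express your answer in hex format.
Convert six thousand fifty-five (English words) → 6×1000 + 55 = 6055 (decimal)
Convert 0b1001000001011 (binary) → 4096 + 512 + 8 + 2 + 1 = 4619 (decimal)
Compute 6055 + 4619 = 10674
Convert 10674 (decimal) → 10674 = 2×4096 + 9×256 + 11×16 + 2 → 0x29B2 (hexadecimal)
0x29B2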